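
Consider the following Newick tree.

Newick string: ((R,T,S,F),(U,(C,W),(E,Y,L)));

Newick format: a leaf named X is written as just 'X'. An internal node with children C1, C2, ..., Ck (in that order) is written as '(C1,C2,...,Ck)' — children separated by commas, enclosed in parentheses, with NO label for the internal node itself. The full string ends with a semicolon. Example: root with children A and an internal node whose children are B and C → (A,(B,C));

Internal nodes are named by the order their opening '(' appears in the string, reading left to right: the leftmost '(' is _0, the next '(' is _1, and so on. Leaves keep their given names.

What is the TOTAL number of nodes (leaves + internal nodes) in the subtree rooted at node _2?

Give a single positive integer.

Newick: ((R,T,S,F),(U,(C,W),(E,Y,L)));
Locate _2: it is the '(' at position 11 (the 3rd '(' reading left to right).
Query: subtree rooted at _2
_2: subtree_size = 1 + 8
  U: subtree_size = 1 + 0
  _3: subtree_size = 1 + 2
    C: subtree_size = 1 + 0
    W: subtree_size = 1 + 0
  _4: subtree_size = 1 + 3
    E: subtree_size = 1 + 0
    Y: subtree_size = 1 + 0
    L: subtree_size = 1 + 0
Total subtree size of _2: 9

Answer: 9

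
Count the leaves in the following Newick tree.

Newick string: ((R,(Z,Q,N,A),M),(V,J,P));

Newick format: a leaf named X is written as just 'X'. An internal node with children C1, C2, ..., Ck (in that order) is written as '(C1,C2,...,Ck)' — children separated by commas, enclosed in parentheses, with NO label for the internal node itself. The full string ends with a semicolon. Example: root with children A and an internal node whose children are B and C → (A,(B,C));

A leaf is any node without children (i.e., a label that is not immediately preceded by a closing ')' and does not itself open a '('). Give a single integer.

Newick: ((R,(Z,Q,N,A),M),(V,J,P));
Scan left-to-right; a leaf is any maximal label run not followed by '(':
  pos 2: leaf 'R' → count = 1
  pos 5: leaf 'Z' → count = 2
  pos 7: leaf 'Q' → count = 3
  pos 9: leaf 'N' → count = 4
  pos 11: leaf 'A' → count = 5
  pos 14: leaf 'M' → count = 6
  pos 18: leaf 'V' → count = 7
  pos 20: leaf 'J' → count = 8
  pos 22: leaf 'P' → count = 9
Total leaves: 9

Answer: 9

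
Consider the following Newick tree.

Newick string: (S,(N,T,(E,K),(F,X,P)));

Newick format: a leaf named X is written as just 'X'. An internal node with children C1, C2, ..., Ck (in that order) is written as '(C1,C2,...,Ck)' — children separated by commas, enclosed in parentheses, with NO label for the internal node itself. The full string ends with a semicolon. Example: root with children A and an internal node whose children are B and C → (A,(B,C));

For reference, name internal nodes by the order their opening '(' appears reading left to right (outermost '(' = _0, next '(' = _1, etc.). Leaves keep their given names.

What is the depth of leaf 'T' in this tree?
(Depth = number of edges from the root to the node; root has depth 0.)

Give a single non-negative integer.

Answer: 2

Derivation:
Newick: (S,(N,T,(E,K),(F,X,P)));
Naming internals by '(' encounter order: outermost '(' = _0, next = _1, ...
Query node: T
Path from root: _0 -> _1 -> T
Depth of T: 2 (number of edges from root)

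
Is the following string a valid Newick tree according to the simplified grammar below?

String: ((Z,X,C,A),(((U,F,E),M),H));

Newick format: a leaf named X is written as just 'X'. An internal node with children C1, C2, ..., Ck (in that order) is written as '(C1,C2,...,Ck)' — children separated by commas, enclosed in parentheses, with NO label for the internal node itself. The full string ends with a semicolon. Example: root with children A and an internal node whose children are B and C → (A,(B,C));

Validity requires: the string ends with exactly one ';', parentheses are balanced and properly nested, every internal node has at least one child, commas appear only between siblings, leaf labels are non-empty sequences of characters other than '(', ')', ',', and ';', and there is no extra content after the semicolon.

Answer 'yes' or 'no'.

Input: ((Z,X,C,A),(((U,F,E),M),H));
Paren balance: 5 '(' vs 5 ')' OK
Ends with single ';': True
Full parse: OK
Valid: True

Answer: yes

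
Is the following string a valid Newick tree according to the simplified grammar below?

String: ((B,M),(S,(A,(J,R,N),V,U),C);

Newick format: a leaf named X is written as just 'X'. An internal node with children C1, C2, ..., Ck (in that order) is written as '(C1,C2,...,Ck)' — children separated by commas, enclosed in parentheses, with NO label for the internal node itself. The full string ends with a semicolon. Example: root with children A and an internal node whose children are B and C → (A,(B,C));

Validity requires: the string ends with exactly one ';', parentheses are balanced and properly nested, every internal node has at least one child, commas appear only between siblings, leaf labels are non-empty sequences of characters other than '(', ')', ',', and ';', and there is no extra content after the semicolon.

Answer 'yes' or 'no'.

Input: ((B,M),(S,(A,(J,R,N),V,U),C);
Paren balance: 5 '(' vs 4 ')' MISMATCH
Ends with single ';': True
Full parse: FAILS (expected , or ) at pos 28)
Valid: False

Answer: no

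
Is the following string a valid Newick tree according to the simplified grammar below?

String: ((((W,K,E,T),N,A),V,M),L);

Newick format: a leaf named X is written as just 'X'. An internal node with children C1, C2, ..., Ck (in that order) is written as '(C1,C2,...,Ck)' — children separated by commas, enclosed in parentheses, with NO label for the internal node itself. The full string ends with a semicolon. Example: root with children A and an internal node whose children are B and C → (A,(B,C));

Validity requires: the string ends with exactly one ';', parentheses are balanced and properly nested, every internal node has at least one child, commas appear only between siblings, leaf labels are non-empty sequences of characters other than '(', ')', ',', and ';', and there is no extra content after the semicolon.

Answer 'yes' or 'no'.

Input: ((((W,K,E,T),N,A),V,M),L);
Paren balance: 4 '(' vs 4 ')' OK
Ends with single ';': True
Full parse: OK
Valid: True

Answer: yes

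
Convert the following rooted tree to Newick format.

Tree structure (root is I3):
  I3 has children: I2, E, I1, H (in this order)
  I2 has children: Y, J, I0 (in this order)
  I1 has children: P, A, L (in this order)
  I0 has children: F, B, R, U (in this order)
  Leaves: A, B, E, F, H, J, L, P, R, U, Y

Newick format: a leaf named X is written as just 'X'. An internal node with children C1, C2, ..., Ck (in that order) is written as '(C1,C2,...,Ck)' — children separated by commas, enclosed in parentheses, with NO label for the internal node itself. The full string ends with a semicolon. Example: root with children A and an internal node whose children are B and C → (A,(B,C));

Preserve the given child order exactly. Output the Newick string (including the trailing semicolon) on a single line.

internal I3 with children ['I2', 'E', 'I1', 'H']
  internal I2 with children ['Y', 'J', 'I0']
    leaf 'Y' → 'Y'
    leaf 'J' → 'J'
    internal I0 with children ['F', 'B', 'R', 'U']
      leaf 'F' → 'F'
      leaf 'B' → 'B'
      leaf 'R' → 'R'
      leaf 'U' → 'U'
    → '(F,B,R,U)'
  → '(Y,J,(F,B,R,U))'
  leaf 'E' → 'E'
  internal I1 with children ['P', 'A', 'L']
    leaf 'P' → 'P'
    leaf 'A' → 'A'
    leaf 'L' → 'L'
  → '(P,A,L)'
  leaf 'H' → 'H'
→ '((Y,J,(F,B,R,U)),E,(P,A,L),H)'
Final: ((Y,J,(F,B,R,U)),E,(P,A,L),H);

Answer: ((Y,J,(F,B,R,U)),E,(P,A,L),H);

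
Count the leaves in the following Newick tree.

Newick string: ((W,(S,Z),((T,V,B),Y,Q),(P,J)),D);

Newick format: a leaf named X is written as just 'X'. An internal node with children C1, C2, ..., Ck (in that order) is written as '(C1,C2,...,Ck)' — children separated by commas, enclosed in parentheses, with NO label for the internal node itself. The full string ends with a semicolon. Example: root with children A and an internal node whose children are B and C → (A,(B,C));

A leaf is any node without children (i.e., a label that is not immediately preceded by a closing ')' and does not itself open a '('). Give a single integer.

Newick: ((W,(S,Z),((T,V,B),Y,Q),(P,J)),D);
Scan left-to-right; a leaf is any maximal label run not followed by '(':
  pos 2: leaf 'W' → count = 1
  pos 5: leaf 'S' → count = 2
  pos 7: leaf 'Z' → count = 3
  pos 12: leaf 'T' → count = 4
  pos 14: leaf 'V' → count = 5
  pos 16: leaf 'B' → count = 6
  pos 19: leaf 'Y' → count = 7
  pos 21: leaf 'Q' → count = 8
  pos 25: leaf 'P' → count = 9
  pos 27: leaf 'J' → count = 10
  pos 31: leaf 'D' → count = 11
Total leaves: 11

Answer: 11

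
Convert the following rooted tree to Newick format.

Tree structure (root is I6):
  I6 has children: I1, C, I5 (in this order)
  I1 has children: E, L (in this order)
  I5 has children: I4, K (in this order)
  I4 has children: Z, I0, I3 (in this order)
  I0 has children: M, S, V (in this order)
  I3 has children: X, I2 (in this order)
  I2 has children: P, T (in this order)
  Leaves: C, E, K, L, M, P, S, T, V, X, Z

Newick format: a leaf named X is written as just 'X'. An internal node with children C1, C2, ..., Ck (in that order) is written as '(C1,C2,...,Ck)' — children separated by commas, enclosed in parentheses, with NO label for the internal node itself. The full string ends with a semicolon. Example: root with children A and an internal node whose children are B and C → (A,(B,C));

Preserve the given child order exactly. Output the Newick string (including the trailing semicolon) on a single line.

internal I6 with children ['I1', 'C', 'I5']
  internal I1 with children ['E', 'L']
    leaf 'E' → 'E'
    leaf 'L' → 'L'
  → '(E,L)'
  leaf 'C' → 'C'
  internal I5 with children ['I4', 'K']
    internal I4 with children ['Z', 'I0', 'I3']
      leaf 'Z' → 'Z'
      internal I0 with children ['M', 'S', 'V']
        leaf 'M' → 'M'
        leaf 'S' → 'S'
        leaf 'V' → 'V'
      → '(M,S,V)'
      internal I3 with children ['X', 'I2']
        leaf 'X' → 'X'
        internal I2 with children ['P', 'T']
          leaf 'P' → 'P'
          leaf 'T' → 'T'
        → '(P,T)'
      → '(X,(P,T))'
    → '(Z,(M,S,V),(X,(P,T)))'
    leaf 'K' → 'K'
  → '((Z,(M,S,V),(X,(P,T))),K)'
→ '((E,L),C,((Z,(M,S,V),(X,(P,T))),K))'
Final: ((E,L),C,((Z,(M,S,V),(X,(P,T))),K));

Answer: ((E,L),C,((Z,(M,S,V),(X,(P,T))),K));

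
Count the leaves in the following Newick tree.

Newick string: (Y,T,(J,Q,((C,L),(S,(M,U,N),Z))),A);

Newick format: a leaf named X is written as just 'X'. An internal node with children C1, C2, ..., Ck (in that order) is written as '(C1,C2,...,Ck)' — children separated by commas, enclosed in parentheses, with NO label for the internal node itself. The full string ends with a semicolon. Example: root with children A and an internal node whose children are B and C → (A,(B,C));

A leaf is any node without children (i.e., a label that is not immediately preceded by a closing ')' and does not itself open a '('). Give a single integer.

Answer: 12

Derivation:
Newick: (Y,T,(J,Q,((C,L),(S,(M,U,N),Z))),A);
Scan left-to-right; a leaf is any maximal label run not followed by '(':
  pos 1: leaf 'Y' → count = 1
  pos 3: leaf 'T' → count = 2
  pos 6: leaf 'J' → count = 3
  pos 8: leaf 'Q' → count = 4
  pos 12: leaf 'C' → count = 5
  pos 14: leaf 'L' → count = 6
  pos 18: leaf 'S' → count = 7
  pos 21: leaf 'M' → count = 8
  pos 23: leaf 'U' → count = 9
  pos 25: leaf 'N' → count = 10
  pos 28: leaf 'Z' → count = 11
  pos 33: leaf 'A' → count = 12
Total leaves: 12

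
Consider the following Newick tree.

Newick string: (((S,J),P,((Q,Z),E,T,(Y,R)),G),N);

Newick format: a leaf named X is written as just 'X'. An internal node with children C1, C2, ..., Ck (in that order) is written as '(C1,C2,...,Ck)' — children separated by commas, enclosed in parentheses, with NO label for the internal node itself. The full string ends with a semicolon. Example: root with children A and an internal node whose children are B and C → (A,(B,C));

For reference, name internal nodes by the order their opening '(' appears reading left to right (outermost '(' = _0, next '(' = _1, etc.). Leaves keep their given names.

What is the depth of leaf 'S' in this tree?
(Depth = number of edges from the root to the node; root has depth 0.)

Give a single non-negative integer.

Newick: (((S,J),P,((Q,Z),E,T,(Y,R)),G),N);
Naming internals by '(' encounter order: outermost '(' = _0, next = _1, ...
Query node: S
Path from root: _0 -> _1 -> _2 -> S
Depth of S: 3 (number of edges from root)

Answer: 3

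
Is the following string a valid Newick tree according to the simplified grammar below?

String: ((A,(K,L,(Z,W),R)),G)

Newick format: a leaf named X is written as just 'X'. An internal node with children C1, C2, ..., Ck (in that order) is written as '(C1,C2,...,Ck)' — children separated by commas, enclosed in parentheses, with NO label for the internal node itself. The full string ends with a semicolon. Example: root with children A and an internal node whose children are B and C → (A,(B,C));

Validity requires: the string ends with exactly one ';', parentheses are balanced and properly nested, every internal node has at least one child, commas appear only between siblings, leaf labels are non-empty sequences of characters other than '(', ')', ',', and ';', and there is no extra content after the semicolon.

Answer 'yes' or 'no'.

Input: ((A,(K,L,(Z,W),R)),G)
Paren balance: 4 '(' vs 4 ')' OK
Ends with single ';': False
Full parse: FAILS (must end with ;)
Valid: False

Answer: no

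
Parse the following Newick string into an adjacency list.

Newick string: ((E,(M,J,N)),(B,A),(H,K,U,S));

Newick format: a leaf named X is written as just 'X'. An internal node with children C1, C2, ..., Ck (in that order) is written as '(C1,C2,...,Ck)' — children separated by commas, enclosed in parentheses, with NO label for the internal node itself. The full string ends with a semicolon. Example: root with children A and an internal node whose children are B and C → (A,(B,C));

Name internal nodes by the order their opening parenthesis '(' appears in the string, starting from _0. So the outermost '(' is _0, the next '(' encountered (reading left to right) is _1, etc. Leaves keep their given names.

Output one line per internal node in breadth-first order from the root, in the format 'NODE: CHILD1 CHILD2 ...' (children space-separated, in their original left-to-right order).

Input: ((E,(M,J,N)),(B,A),(H,K,U,S));
Scanning left-to-right, naming '(' by encounter order:
  pos 0: '(' -> open internal node _0 (depth 1)
  pos 1: '(' -> open internal node _1 (depth 2)
  pos 4: '(' -> open internal node _2 (depth 3)
  pos 10: ')' -> close internal node _2 (now at depth 2)
  pos 11: ')' -> close internal node _1 (now at depth 1)
  pos 13: '(' -> open internal node _3 (depth 2)
  pos 17: ')' -> close internal node _3 (now at depth 1)
  pos 19: '(' -> open internal node _4 (depth 2)
  pos 27: ')' -> close internal node _4 (now at depth 1)
  pos 28: ')' -> close internal node _0 (now at depth 0)
Total internal nodes: 5
BFS adjacency from root:
  _0: _1 _3 _4
  _1: E _2
  _3: B A
  _4: H K U S
  _2: M J N

Answer: _0: _1 _3 _4
_1: E _2
_3: B A
_4: H K U S
_2: M J N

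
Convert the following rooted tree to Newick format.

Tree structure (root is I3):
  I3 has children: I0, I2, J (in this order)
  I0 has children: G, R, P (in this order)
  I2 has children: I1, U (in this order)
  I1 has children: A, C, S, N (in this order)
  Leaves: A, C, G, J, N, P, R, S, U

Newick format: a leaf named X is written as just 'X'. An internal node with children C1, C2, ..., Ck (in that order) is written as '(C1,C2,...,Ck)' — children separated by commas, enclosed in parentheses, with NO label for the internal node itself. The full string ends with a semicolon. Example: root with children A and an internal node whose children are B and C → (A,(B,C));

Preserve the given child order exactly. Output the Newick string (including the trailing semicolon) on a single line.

Answer: ((G,R,P),((A,C,S,N),U),J);

Derivation:
internal I3 with children ['I0', 'I2', 'J']
  internal I0 with children ['G', 'R', 'P']
    leaf 'G' → 'G'
    leaf 'R' → 'R'
    leaf 'P' → 'P'
  → '(G,R,P)'
  internal I2 with children ['I1', 'U']
    internal I1 with children ['A', 'C', 'S', 'N']
      leaf 'A' → 'A'
      leaf 'C' → 'C'
      leaf 'S' → 'S'
      leaf 'N' → 'N'
    → '(A,C,S,N)'
    leaf 'U' → 'U'
  → '((A,C,S,N),U)'
  leaf 'J' → 'J'
→ '((G,R,P),((A,C,S,N),U),J)'
Final: ((G,R,P),((A,C,S,N),U),J);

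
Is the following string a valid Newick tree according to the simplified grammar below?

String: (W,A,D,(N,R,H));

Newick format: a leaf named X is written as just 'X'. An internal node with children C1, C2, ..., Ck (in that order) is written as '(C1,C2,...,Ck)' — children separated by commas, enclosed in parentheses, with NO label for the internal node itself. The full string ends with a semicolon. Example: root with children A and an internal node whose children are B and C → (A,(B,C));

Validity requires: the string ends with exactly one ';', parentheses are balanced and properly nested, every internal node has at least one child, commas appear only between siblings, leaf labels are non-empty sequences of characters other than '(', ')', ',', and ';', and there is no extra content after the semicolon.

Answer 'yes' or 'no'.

Answer: yes

Derivation:
Input: (W,A,D,(N,R,H));
Paren balance: 2 '(' vs 2 ')' OK
Ends with single ';': True
Full parse: OK
Valid: True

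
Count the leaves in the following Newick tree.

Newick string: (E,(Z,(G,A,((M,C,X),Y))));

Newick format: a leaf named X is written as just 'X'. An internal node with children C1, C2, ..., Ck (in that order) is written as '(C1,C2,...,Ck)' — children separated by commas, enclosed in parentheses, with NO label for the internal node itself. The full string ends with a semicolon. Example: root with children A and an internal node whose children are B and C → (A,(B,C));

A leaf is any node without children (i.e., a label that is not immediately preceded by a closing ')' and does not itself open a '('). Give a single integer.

Newick: (E,(Z,(G,A,((M,C,X),Y))));
Scan left-to-right; a leaf is any maximal label run not followed by '(':
  pos 1: leaf 'E' → count = 1
  pos 4: leaf 'Z' → count = 2
  pos 7: leaf 'G' → count = 3
  pos 9: leaf 'A' → count = 4
  pos 13: leaf 'M' → count = 5
  pos 15: leaf 'C' → count = 6
  pos 17: leaf 'X' → count = 7
  pos 20: leaf 'Y' → count = 8
Total leaves: 8

Answer: 8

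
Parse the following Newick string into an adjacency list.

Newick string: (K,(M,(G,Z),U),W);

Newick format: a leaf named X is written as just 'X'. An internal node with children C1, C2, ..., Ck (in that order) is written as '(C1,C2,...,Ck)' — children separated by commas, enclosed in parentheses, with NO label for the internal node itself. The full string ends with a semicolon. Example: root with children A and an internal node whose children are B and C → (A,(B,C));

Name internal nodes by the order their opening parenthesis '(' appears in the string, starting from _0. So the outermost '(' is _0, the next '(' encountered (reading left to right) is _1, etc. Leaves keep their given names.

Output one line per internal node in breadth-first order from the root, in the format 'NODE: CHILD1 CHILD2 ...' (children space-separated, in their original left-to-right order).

Answer: _0: K _1 W
_1: M _2 U
_2: G Z

Derivation:
Input: (K,(M,(G,Z),U),W);
Scanning left-to-right, naming '(' by encounter order:
  pos 0: '(' -> open internal node _0 (depth 1)
  pos 3: '(' -> open internal node _1 (depth 2)
  pos 6: '(' -> open internal node _2 (depth 3)
  pos 10: ')' -> close internal node _2 (now at depth 2)
  pos 13: ')' -> close internal node _1 (now at depth 1)
  pos 16: ')' -> close internal node _0 (now at depth 0)
Total internal nodes: 3
BFS adjacency from root:
  _0: K _1 W
  _1: M _2 U
  _2: G Z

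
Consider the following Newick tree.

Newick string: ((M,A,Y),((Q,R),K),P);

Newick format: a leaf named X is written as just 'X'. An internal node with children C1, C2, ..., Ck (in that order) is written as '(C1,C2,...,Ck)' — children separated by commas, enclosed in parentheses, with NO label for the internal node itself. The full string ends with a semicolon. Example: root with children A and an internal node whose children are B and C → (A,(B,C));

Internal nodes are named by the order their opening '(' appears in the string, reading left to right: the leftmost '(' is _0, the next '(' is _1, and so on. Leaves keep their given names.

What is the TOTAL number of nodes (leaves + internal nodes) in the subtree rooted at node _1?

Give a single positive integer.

Answer: 4

Derivation:
Newick: ((M,A,Y),((Q,R),K),P);
Locate _1: it is the '(' at position 1 (the 2nd '(' reading left to right).
Query: subtree rooted at _1
_1: subtree_size = 1 + 3
  M: subtree_size = 1 + 0
  A: subtree_size = 1 + 0
  Y: subtree_size = 1 + 0
Total subtree size of _1: 4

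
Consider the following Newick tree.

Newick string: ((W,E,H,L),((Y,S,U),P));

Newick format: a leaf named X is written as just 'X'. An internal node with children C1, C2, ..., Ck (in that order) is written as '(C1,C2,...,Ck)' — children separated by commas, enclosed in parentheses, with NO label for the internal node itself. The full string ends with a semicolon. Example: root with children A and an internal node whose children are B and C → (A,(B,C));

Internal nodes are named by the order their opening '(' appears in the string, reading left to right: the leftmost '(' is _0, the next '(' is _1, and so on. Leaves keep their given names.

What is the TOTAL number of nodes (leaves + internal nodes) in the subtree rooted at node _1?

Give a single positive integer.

Answer: 5

Derivation:
Newick: ((W,E,H,L),((Y,S,U),P));
Locate _1: it is the '(' at position 1 (the 2nd '(' reading left to right).
Query: subtree rooted at _1
_1: subtree_size = 1 + 4
  W: subtree_size = 1 + 0
  E: subtree_size = 1 + 0
  H: subtree_size = 1 + 0
  L: subtree_size = 1 + 0
Total subtree size of _1: 5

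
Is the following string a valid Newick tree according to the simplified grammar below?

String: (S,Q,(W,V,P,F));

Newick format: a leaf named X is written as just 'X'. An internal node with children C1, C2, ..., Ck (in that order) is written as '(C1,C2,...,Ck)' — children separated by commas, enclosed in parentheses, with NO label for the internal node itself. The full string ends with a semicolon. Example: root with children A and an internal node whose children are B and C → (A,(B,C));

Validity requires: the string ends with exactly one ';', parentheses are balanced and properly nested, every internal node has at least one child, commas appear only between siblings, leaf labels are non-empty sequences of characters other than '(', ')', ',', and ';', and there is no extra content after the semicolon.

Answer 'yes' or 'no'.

Answer: yes

Derivation:
Input: (S,Q,(W,V,P,F));
Paren balance: 2 '(' vs 2 ')' OK
Ends with single ';': True
Full parse: OK
Valid: True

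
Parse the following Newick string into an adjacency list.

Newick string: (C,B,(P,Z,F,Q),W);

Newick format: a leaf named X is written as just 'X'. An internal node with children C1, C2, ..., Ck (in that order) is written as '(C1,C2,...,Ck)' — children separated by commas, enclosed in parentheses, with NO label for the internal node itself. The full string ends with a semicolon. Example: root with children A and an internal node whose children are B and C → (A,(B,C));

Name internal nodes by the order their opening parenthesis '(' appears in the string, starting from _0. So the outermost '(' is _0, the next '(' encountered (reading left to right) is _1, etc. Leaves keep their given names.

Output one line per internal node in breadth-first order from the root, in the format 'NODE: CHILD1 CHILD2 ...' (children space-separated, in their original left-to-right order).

Input: (C,B,(P,Z,F,Q),W);
Scanning left-to-right, naming '(' by encounter order:
  pos 0: '(' -> open internal node _0 (depth 1)
  pos 5: '(' -> open internal node _1 (depth 2)
  pos 13: ')' -> close internal node _1 (now at depth 1)
  pos 16: ')' -> close internal node _0 (now at depth 0)
Total internal nodes: 2
BFS adjacency from root:
  _0: C B _1 W
  _1: P Z F Q

Answer: _0: C B _1 W
_1: P Z F Q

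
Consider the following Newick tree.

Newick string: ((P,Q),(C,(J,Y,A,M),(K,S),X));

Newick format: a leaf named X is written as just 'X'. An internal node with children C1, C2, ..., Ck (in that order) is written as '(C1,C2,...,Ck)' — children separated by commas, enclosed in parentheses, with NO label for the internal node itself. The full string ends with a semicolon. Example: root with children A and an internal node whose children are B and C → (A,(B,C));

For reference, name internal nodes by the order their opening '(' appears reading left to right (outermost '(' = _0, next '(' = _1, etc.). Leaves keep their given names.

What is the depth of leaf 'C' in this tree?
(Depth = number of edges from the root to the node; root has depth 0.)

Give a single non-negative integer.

Answer: 2

Derivation:
Newick: ((P,Q),(C,(J,Y,A,M),(K,S),X));
Naming internals by '(' encounter order: outermost '(' = _0, next = _1, ...
Query node: C
Path from root: _0 -> _2 -> C
Depth of C: 2 (number of edges from root)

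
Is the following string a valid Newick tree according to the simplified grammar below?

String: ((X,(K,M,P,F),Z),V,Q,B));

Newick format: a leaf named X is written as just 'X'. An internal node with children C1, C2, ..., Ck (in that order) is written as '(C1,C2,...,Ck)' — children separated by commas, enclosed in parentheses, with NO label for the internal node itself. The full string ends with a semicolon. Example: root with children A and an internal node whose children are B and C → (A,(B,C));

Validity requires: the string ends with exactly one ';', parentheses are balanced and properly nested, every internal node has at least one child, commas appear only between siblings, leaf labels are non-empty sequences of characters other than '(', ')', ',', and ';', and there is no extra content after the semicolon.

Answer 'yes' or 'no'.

Answer: no

Derivation:
Input: ((X,(K,M,P,F),Z),V,Q,B));
Paren balance: 3 '(' vs 4 ')' MISMATCH
Ends with single ';': True
Full parse: FAILS (extra content after tree at pos 23)
Valid: False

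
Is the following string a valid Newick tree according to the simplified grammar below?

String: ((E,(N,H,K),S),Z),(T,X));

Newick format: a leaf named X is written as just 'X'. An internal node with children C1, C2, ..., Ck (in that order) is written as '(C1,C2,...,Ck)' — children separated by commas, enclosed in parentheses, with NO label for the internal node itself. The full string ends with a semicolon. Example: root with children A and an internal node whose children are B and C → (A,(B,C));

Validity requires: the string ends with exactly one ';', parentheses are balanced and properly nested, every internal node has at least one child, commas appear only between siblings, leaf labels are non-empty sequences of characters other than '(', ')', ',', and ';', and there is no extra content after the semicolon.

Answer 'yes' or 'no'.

Answer: no

Derivation:
Input: ((E,(N,H,K),S),Z),(T,X));
Paren balance: 4 '(' vs 5 ')' MISMATCH
Ends with single ';': True
Full parse: FAILS (extra content after tree at pos 17)
Valid: False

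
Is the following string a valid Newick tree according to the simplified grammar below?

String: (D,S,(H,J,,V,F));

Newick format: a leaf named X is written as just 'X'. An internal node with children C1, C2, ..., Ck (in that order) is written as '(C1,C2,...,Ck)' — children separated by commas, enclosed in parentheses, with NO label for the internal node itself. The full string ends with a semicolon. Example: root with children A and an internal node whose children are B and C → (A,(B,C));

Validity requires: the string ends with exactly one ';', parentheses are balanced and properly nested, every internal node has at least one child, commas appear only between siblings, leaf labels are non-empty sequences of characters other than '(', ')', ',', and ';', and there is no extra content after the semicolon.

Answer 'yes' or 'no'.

Answer: no

Derivation:
Input: (D,S,(H,J,,V,F));
Paren balance: 2 '(' vs 2 ')' OK
Ends with single ';': True
Full parse: FAILS (empty leaf label at pos 10)
Valid: False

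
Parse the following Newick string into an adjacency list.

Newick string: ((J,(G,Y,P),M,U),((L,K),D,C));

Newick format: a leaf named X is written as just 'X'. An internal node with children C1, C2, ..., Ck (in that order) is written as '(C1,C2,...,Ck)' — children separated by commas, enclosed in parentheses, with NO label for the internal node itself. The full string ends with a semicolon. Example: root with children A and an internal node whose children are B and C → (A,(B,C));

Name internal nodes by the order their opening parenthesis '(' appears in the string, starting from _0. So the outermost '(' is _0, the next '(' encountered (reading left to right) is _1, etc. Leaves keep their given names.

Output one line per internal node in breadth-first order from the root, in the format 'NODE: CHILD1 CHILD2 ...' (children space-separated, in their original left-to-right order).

Answer: _0: _1 _3
_1: J _2 M U
_3: _4 D C
_2: G Y P
_4: L K

Derivation:
Input: ((J,(G,Y,P),M,U),((L,K),D,C));
Scanning left-to-right, naming '(' by encounter order:
  pos 0: '(' -> open internal node _0 (depth 1)
  pos 1: '(' -> open internal node _1 (depth 2)
  pos 4: '(' -> open internal node _2 (depth 3)
  pos 10: ')' -> close internal node _2 (now at depth 2)
  pos 15: ')' -> close internal node _1 (now at depth 1)
  pos 17: '(' -> open internal node _3 (depth 2)
  pos 18: '(' -> open internal node _4 (depth 3)
  pos 22: ')' -> close internal node _4 (now at depth 2)
  pos 27: ')' -> close internal node _3 (now at depth 1)
  pos 28: ')' -> close internal node _0 (now at depth 0)
Total internal nodes: 5
BFS adjacency from root:
  _0: _1 _3
  _1: J _2 M U
  _3: _4 D C
  _2: G Y P
  _4: L K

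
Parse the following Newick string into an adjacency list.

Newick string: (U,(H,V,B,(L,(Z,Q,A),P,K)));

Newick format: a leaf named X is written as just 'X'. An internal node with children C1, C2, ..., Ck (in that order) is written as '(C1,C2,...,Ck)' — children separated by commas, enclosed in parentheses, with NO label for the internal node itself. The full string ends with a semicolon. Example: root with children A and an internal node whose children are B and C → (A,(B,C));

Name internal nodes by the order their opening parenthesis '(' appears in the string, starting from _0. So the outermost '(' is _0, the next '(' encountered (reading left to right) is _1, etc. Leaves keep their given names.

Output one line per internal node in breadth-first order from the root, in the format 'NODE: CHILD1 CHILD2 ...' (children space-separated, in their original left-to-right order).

Answer: _0: U _1
_1: H V B _2
_2: L _3 P K
_3: Z Q A

Derivation:
Input: (U,(H,V,B,(L,(Z,Q,A),P,K)));
Scanning left-to-right, naming '(' by encounter order:
  pos 0: '(' -> open internal node _0 (depth 1)
  pos 3: '(' -> open internal node _1 (depth 2)
  pos 10: '(' -> open internal node _2 (depth 3)
  pos 13: '(' -> open internal node _3 (depth 4)
  pos 19: ')' -> close internal node _3 (now at depth 3)
  pos 24: ')' -> close internal node _2 (now at depth 2)
  pos 25: ')' -> close internal node _1 (now at depth 1)
  pos 26: ')' -> close internal node _0 (now at depth 0)
Total internal nodes: 4
BFS adjacency from root:
  _0: U _1
  _1: H V B _2
  _2: L _3 P K
  _3: Z Q A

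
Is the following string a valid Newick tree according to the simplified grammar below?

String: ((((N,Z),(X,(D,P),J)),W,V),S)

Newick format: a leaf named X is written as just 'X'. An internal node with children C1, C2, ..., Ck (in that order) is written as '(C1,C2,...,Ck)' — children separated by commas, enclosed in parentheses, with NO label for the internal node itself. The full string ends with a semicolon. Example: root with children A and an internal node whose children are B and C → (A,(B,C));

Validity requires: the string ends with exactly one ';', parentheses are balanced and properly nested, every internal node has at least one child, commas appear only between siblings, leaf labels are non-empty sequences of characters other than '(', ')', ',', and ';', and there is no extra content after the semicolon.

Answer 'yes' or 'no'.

Input: ((((N,Z),(X,(D,P),J)),W,V),S)
Paren balance: 6 '(' vs 6 ')' OK
Ends with single ';': False
Full parse: FAILS (must end with ;)
Valid: False

Answer: no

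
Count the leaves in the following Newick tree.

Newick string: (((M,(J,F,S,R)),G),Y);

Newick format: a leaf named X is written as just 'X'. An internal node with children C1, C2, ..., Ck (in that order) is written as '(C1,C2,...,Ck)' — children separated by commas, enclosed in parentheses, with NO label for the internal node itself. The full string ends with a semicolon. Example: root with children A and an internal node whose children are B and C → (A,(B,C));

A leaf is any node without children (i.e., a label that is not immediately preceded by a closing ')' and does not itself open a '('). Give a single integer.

Answer: 7

Derivation:
Newick: (((M,(J,F,S,R)),G),Y);
Scan left-to-right; a leaf is any maximal label run not followed by '(':
  pos 3: leaf 'M' → count = 1
  pos 6: leaf 'J' → count = 2
  pos 8: leaf 'F' → count = 3
  pos 10: leaf 'S' → count = 4
  pos 12: leaf 'R' → count = 5
  pos 16: leaf 'G' → count = 6
  pos 19: leaf 'Y' → count = 7
Total leaves: 7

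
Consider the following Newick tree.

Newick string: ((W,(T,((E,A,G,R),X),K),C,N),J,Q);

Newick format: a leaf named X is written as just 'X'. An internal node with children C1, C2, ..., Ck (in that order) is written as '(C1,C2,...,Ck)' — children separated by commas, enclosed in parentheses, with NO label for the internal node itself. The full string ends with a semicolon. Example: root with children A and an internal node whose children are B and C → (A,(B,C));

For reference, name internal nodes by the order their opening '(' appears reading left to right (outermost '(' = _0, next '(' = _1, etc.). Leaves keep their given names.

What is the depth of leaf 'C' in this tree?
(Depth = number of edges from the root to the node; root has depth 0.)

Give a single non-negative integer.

Newick: ((W,(T,((E,A,G,R),X),K),C,N),J,Q);
Naming internals by '(' encounter order: outermost '(' = _0, next = _1, ...
Query node: C
Path from root: _0 -> _1 -> C
Depth of C: 2 (number of edges from root)

Answer: 2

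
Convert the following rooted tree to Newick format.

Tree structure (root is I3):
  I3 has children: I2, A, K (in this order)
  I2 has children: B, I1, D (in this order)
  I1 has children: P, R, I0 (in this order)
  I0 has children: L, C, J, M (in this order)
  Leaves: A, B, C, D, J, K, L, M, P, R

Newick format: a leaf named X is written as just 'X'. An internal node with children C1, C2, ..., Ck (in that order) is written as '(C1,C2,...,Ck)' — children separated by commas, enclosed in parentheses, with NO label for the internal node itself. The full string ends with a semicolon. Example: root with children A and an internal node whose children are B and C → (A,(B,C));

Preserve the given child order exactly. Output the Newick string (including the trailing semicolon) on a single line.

internal I3 with children ['I2', 'A', 'K']
  internal I2 with children ['B', 'I1', 'D']
    leaf 'B' → 'B'
    internal I1 with children ['P', 'R', 'I0']
      leaf 'P' → 'P'
      leaf 'R' → 'R'
      internal I0 with children ['L', 'C', 'J', 'M']
        leaf 'L' → 'L'
        leaf 'C' → 'C'
        leaf 'J' → 'J'
        leaf 'M' → 'M'
      → '(L,C,J,M)'
    → '(P,R,(L,C,J,M))'
    leaf 'D' → 'D'
  → '(B,(P,R,(L,C,J,M)),D)'
  leaf 'A' → 'A'
  leaf 'K' → 'K'
→ '((B,(P,R,(L,C,J,M)),D),A,K)'
Final: ((B,(P,R,(L,C,J,M)),D),A,K);

Answer: ((B,(P,R,(L,C,J,M)),D),A,K);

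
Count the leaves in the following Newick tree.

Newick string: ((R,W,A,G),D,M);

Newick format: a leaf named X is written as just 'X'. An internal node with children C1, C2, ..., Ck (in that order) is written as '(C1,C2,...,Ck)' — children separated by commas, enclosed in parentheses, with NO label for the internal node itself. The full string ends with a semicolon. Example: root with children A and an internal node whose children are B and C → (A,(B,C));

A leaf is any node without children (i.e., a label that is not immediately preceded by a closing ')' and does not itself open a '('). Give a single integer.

Newick: ((R,W,A,G),D,M);
Scan left-to-right; a leaf is any maximal label run not followed by '(':
  pos 2: leaf 'R' → count = 1
  pos 4: leaf 'W' → count = 2
  pos 6: leaf 'A' → count = 3
  pos 8: leaf 'G' → count = 4
  pos 11: leaf 'D' → count = 5
  pos 13: leaf 'M' → count = 6
Total leaves: 6

Answer: 6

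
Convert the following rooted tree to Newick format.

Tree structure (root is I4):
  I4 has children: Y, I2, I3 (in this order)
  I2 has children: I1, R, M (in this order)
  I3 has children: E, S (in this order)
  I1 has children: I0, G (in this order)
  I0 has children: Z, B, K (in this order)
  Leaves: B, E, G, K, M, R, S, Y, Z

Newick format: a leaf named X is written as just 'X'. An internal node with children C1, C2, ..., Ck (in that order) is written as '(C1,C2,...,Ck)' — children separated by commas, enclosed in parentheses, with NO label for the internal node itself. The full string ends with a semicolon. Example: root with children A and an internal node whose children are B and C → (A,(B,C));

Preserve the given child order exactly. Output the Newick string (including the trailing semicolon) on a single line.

Answer: (Y,(((Z,B,K),G),R,M),(E,S));

Derivation:
internal I4 with children ['Y', 'I2', 'I3']
  leaf 'Y' → 'Y'
  internal I2 with children ['I1', 'R', 'M']
    internal I1 with children ['I0', 'G']
      internal I0 with children ['Z', 'B', 'K']
        leaf 'Z' → 'Z'
        leaf 'B' → 'B'
        leaf 'K' → 'K'
      → '(Z,B,K)'
      leaf 'G' → 'G'
    → '((Z,B,K),G)'
    leaf 'R' → 'R'
    leaf 'M' → 'M'
  → '(((Z,B,K),G),R,M)'
  internal I3 with children ['E', 'S']
    leaf 'E' → 'E'
    leaf 'S' → 'S'
  → '(E,S)'
→ '(Y,(((Z,B,K),G),R,M),(E,S))'
Final: (Y,(((Z,B,K),G),R,M),(E,S));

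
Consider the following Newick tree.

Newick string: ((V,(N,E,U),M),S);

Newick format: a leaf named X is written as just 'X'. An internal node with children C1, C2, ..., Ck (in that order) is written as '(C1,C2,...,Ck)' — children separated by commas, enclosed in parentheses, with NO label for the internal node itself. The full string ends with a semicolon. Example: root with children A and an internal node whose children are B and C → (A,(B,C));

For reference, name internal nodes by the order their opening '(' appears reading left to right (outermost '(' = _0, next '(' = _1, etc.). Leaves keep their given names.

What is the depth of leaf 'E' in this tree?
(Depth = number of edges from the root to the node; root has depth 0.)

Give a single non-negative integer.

Newick: ((V,(N,E,U),M),S);
Naming internals by '(' encounter order: outermost '(' = _0, next = _1, ...
Query node: E
Path from root: _0 -> _1 -> _2 -> E
Depth of E: 3 (number of edges from root)

Answer: 3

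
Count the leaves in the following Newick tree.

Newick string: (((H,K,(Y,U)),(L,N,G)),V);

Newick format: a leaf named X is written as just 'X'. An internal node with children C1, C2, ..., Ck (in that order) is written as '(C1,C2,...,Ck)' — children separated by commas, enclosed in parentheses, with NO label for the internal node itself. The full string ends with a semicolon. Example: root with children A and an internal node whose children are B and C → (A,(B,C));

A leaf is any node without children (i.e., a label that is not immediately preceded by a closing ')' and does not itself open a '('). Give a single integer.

Answer: 8

Derivation:
Newick: (((H,K,(Y,U)),(L,N,G)),V);
Scan left-to-right; a leaf is any maximal label run not followed by '(':
  pos 3: leaf 'H' → count = 1
  pos 5: leaf 'K' → count = 2
  pos 8: leaf 'Y' → count = 3
  pos 10: leaf 'U' → count = 4
  pos 15: leaf 'L' → count = 5
  pos 17: leaf 'N' → count = 6
  pos 19: leaf 'G' → count = 7
  pos 23: leaf 'V' → count = 8
Total leaves: 8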